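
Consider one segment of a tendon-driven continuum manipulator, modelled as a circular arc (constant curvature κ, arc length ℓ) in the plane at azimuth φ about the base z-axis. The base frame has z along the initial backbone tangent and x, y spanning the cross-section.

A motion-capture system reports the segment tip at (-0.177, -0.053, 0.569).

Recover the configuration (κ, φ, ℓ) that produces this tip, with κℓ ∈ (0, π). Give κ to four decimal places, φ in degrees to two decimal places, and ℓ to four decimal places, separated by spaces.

1.0325 196.67 0.6082

ρ = √(x²+y²) = √(-0.177² + -0.053²) = 0.18476
φ = atan2(y, x) mod 360° = atan2(-0.053, -0.177) = 196.6695°
|p|² = ρ² + z² = 0.18476² + 0.569² = 0.35790
κ = 2ρ / |p|² = 2×0.18476 / 0.35790 = 1.03250
θ = 2·atan2(ρ, z) = 2·atan2(0.18476, 0.569) = 0.62795 rad
ℓ = θ/κ = 0.62795/1.03250 = 0.60819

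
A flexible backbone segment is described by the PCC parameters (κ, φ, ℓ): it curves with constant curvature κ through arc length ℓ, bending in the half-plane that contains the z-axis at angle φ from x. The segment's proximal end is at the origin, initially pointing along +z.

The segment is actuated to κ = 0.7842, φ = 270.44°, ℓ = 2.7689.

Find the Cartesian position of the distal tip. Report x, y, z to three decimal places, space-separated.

θ = κ·ℓ = 0.7842 × 2.7689 = 2.17137 rad
ρ = (1 − cos θ)/κ = (1 − -0.56512)/0.7842 = 1.99581
z = sin θ / κ = 0.82501/0.7842 = 1.05204
x = ρ cos φ = 1.99581 × cos(270.44°) = 0.01533
y = ρ sin φ = 1.99581 × sin(270.44°) = -1.99575

0.015 -1.996 1.052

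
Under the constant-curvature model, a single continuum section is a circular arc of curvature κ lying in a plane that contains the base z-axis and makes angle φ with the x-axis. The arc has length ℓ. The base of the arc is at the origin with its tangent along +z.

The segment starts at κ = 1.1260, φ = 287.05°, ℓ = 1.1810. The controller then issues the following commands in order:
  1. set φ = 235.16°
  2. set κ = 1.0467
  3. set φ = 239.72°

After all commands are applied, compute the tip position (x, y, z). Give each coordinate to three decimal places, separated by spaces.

initial: κ=1.1260, φ=287.05°, ℓ=1.1810
cmd 1: set φ=235.16° → (κ,φ,ℓ)=(1.1260,235.16°,1.1810) → tip=(-0.3863,-0.5549,0.8624)
cmd 2: set κ=1.0467 → (κ,φ,ℓ)=(1.0467,235.16°,1.1810) → tip=(-0.3665,-0.5266,0.9024)
cmd 3: set φ=239.72° → (κ,φ,ℓ)=(1.0467,239.72°,1.1810) → tip=(-0.3235,-0.5541,0.9024)

-0.324 -0.554 0.902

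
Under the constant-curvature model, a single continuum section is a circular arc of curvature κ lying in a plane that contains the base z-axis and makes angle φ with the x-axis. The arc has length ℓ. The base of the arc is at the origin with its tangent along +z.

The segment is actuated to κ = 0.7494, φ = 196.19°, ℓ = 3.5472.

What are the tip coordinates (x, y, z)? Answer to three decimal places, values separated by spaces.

-2.416 -0.702 0.620

θ = κ·ℓ = 0.7494 × 3.5472 = 2.65827 rad
ρ = (1 − cos θ)/κ = (1 − -0.88546)/0.7494 = 2.51595
z = sin θ / κ = 0.46472/0.7494 = 0.62013
x = ρ cos φ = 2.51595 × cos(196.19°) = -2.41618
y = ρ sin φ = 2.51595 × sin(196.19°) = -0.70151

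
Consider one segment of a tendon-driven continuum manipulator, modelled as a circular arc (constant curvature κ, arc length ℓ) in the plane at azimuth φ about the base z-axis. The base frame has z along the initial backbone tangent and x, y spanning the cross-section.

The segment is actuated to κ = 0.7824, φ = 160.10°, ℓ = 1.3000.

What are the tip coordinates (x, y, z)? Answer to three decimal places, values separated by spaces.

θ = κ·ℓ = 0.7824 × 1.3000 = 1.01712 rad
ρ = (1 − cos θ)/κ = (1 − 0.52582)/0.7824 = 0.60606
z = sin θ / κ = 0.85060/0.7824 = 1.08716
x = ρ cos φ = 0.60606 × cos(160.10°) = -0.56987
y = ρ sin φ = 0.60606 × sin(160.10°) = 0.20629

-0.570 0.206 1.087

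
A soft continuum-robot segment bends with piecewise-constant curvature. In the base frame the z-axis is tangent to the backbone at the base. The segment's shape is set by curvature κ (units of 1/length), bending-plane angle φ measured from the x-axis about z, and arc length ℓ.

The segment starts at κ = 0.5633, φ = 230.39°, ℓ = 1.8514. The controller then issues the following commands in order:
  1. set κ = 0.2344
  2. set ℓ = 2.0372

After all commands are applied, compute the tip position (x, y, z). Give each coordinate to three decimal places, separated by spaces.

initial: κ=0.5633, φ=230.39°, ℓ=1.8514
cmd 1: set κ=0.2344 → (κ,φ,ℓ)=(0.2344,230.39°,1.8514) → tip=(-0.2521,-0.3047,1.7938)
cmd 2: set ℓ=2.0372 → (κ,φ,ℓ)=(0.2344,230.39°,2.0372) → tip=(-0.3043,-0.3677,1.9607)

-0.304 -0.368 1.961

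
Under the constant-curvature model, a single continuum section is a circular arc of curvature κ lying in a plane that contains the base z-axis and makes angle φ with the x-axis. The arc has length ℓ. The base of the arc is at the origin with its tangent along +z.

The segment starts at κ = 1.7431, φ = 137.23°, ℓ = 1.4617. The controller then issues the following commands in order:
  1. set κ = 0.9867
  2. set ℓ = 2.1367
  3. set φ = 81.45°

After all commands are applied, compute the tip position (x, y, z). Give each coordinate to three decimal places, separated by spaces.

initial: κ=1.7431, φ=137.23°, ℓ=1.4617
cmd 1: set κ=0.9867 → (κ,φ,ℓ)=(0.9867,137.23°,1.4617) → tip=(-0.6486,0.6000,1.0051)
cmd 2: set ℓ=2.1367 → (κ,φ,ℓ)=(0.9867,137.23°,2.1367) → tip=(-1.1249,1.0406,0.8706)
cmd 3: set φ=81.45° → (κ,φ,ℓ)=(0.9867,81.45°,2.1367) → tip=(0.2278,1.5153,0.8706)

0.228 1.515 0.871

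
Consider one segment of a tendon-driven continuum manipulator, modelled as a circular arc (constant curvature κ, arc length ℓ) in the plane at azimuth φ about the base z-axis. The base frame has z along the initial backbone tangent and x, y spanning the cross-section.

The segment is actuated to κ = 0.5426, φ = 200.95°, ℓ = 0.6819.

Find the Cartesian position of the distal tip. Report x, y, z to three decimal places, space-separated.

θ = κ·ℓ = 0.5426 × 0.6819 = 0.37000 rad
ρ = (1 − cos θ)/κ = (1 − 0.93233)/0.5426 = 0.12472
z = sin θ / κ = 0.36161/0.5426 = 0.66645
x = ρ cos φ = 0.12472 × cos(200.95°) = -0.11647
y = ρ sin φ = 0.12472 × sin(200.95°) = -0.04459

-0.116 -0.045 0.666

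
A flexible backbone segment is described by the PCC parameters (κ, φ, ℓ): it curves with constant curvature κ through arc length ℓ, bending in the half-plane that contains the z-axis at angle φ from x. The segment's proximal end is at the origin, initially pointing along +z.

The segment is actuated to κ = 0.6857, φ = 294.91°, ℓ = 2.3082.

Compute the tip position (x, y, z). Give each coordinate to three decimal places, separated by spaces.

θ = κ·ℓ = 0.6857 × 2.3082 = 1.58273 rad
ρ = (1 − cos θ)/κ = (1 − -0.01194)/0.6857 = 1.47577
z = sin θ / κ = 0.99993/0.6857 = 1.45826
x = ρ cos φ = 1.47577 × cos(294.91°) = 0.62159
y = ρ sin φ = 1.47577 × sin(294.91°) = -1.33848

0.622 -1.338 1.458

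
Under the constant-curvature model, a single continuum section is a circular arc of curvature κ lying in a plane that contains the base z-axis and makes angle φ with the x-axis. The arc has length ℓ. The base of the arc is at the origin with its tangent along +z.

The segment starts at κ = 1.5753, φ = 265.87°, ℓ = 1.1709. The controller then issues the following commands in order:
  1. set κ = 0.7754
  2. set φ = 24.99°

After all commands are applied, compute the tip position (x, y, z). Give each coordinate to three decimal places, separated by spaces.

0.450 0.210 1.017

initial: κ=1.5753, φ=265.87°, ℓ=1.1709
cmd 1: set κ=0.7754 → (κ,φ,ℓ)=(0.7754,265.87°,1.1709) → tip=(-0.0357,-0.4947,1.0165)
cmd 2: set φ=24.99° → (κ,φ,ℓ)=(0.7754,24.99°,1.1709) → tip=(0.4496,0.2095,1.0165)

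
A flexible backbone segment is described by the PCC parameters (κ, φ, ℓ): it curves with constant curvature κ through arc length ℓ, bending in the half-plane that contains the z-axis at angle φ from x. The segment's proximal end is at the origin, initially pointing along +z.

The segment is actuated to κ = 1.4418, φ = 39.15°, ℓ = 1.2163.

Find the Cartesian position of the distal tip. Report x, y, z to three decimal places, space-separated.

θ = κ·ℓ = 1.4418 × 1.2163 = 1.75366 rad
ρ = (1 − cos θ)/κ = (1 − -0.18185)/1.4418 = 0.81970
z = sin θ / κ = 0.98333/1.4418 = 0.68201
x = ρ cos φ = 0.81970 × cos(39.15°) = 0.63568
y = ρ sin φ = 0.81970 × sin(39.15°) = 0.51752

0.636 0.518 0.682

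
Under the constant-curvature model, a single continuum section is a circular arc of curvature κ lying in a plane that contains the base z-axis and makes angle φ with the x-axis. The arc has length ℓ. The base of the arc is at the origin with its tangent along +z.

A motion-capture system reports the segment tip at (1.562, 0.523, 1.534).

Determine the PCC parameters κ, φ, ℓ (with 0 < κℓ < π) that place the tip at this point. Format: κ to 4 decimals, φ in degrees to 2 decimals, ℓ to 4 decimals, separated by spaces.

ρ = √(x²+y²) = √(1.562² + 0.523²) = 1.64723
φ = atan2(y, x) mod 360° = atan2(0.523, 1.562) = 18.5119°
|p|² = ρ² + z² = 1.64723² + 1.534² = 5.06653
κ = 2ρ / |p|² = 2×1.64723 / 5.06653 = 0.65024
θ = 2·atan2(ρ, z) = 2·atan2(1.64723, 1.534) = 1.64195 rad
ℓ = θ/κ = 1.64195/0.65024 = 2.52515

0.6502 18.51 2.5251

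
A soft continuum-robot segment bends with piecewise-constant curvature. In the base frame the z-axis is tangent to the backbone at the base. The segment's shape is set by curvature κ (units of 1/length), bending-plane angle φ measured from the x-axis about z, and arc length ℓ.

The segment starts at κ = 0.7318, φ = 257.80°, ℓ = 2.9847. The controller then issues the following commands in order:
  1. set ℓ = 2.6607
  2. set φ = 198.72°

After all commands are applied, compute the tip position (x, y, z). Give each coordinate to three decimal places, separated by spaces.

initial: κ=0.7318, φ=257.80°, ℓ=2.9847
cmd 1: set ℓ=2.6607 → (κ,φ,ℓ)=(0.7318,257.80°,2.6607) → tip=(-0.3949,-1.8265,1.2709)
cmd 2: set φ=198.72° → (κ,φ,ℓ)=(0.7318,198.72°,2.6607) → tip=(-1.7698,-0.5997,1.2709)

-1.770 -0.600 1.271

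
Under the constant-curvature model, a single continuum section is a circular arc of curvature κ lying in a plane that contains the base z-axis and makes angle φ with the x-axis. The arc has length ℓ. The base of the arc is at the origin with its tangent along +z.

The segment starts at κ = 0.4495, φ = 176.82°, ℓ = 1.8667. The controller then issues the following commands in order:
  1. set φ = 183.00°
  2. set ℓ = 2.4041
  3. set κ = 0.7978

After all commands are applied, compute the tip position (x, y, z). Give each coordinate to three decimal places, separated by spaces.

initial: κ=0.4495, φ=176.82°, ℓ=1.8667
cmd 1: set φ=183.00° → (κ,φ,ℓ)=(0.4495,183.00°,1.8667) → tip=(-0.7373,-0.0386,1.6552)
cmd 2: set ℓ=2.4041 → (κ,φ,ℓ)=(0.4495,183.00°,2.4041) → tip=(-1.1758,-0.0616,1.9628)
cmd 3: set κ=0.7978 → (κ,φ,ℓ)=(0.7978,183.00°,2.4041) → tip=(-1.6776,-0.0879,1.1787)

-1.678 -0.088 1.179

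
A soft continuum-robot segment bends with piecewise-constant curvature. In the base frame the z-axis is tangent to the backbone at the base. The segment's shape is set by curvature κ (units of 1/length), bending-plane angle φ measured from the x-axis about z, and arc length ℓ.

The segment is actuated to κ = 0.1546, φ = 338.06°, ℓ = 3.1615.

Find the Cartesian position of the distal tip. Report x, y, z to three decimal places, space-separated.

0.703 -0.283 3.037

θ = κ·ℓ = 0.1546 × 3.1615 = 0.48877 rad
ρ = (1 − cos θ)/κ = (1 − 0.88291)/0.1546 = 0.75736
z = sin θ / κ = 0.46954/0.1546 = 3.03712
x = ρ cos φ = 0.75736 × cos(338.06°) = 0.70251
y = ρ sin φ = 0.75736 × sin(338.06°) = -0.28298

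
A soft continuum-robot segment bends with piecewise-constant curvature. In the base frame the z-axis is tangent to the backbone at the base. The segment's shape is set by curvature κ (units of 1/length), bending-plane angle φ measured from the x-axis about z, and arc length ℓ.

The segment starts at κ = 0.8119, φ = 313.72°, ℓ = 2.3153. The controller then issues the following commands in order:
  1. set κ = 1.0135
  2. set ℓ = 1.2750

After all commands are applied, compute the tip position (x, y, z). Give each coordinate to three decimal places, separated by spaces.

initial: κ=0.8119, φ=313.72°, ℓ=2.3153
cmd 1: set κ=1.0135 → (κ,φ,ℓ)=(1.0135,313.72°,2.3153) → tip=(1.1595,-1.2125,0.7044)
cmd 2: set ℓ=1.2750 → (κ,φ,ℓ)=(1.0135,313.72°,1.2750) → tip=(0.4944,-0.5170,0.9486)

0.494 -0.517 0.949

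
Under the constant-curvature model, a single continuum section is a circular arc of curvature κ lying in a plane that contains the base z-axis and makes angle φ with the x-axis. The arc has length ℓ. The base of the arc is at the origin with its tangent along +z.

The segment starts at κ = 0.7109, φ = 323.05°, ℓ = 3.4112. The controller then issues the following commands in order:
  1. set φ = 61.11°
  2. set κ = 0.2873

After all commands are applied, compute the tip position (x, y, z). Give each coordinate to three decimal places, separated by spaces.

initial: κ=0.7109, φ=323.05°, ℓ=3.4112
cmd 1: set φ=61.11° → (κ,φ,ℓ)=(0.7109,61.11°,3.4112) → tip=(1.1921,2.1603,0.9239)
cmd 2: set κ=0.2873 → (κ,φ,ℓ)=(0.2873,61.11°,3.4112) → tip=(0.7450,1.3501,2.8908)

0.745 1.350 2.891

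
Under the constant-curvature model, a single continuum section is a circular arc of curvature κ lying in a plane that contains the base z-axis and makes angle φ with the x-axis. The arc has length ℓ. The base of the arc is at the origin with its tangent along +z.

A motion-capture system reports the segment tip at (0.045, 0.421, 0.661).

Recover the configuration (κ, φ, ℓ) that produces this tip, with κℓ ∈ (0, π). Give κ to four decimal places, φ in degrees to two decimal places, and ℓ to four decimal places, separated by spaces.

1.3743 83.90 0.8291

ρ = √(x²+y²) = √(0.045² + 0.421²) = 0.42340
φ = atan2(y, x) mod 360° = atan2(0.421, 0.045) = 83.8989°
|p|² = ρ² + z² = 0.42340² + 0.661² = 0.61619
κ = 2ρ / |p|² = 2×0.42340 / 0.61619 = 1.37425
θ = 2·atan2(ρ, z) = 2·atan2(0.42340, 0.661) = 1.13939 rad
ℓ = θ/κ = 1.13939/1.37425 = 0.82910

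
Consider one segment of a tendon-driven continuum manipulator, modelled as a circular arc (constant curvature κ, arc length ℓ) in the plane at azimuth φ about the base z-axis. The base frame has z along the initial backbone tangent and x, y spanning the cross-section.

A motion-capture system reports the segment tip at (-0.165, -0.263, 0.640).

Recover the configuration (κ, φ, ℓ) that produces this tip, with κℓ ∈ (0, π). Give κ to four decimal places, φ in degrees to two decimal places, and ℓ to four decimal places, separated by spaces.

ρ = √(x²+y²) = √(-0.165² + -0.263²) = 0.31047
φ = atan2(y, x) mod 360° = atan2(-0.263, -0.165) = 237.8968°
|p|² = ρ² + z² = 0.31047² + 0.640² = 0.50599
κ = 2ρ / |p|² = 2×0.31047 / 0.50599 = 1.22718
θ = 2·atan2(ρ, z) = 2·atan2(0.31047, 0.640) = 0.90334 rad
ℓ = θ/κ = 0.90334/1.22718 = 0.73611

1.2272 237.90 0.7361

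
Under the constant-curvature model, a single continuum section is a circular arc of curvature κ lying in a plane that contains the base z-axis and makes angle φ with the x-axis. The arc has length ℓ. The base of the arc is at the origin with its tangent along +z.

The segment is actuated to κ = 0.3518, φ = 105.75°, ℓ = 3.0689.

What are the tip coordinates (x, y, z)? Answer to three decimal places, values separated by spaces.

-0.408 1.445 2.507

θ = κ·ℓ = 0.3518 × 3.0689 = 1.07964 rad
ρ = (1 − cos θ)/κ = (1 − 0.47165)/0.3518 = 1.50186
z = sin θ / κ = 0.88179/0.3518 = 2.50650
x = ρ cos φ = 1.50186 × cos(105.75°) = -0.40766
y = ρ sin φ = 1.50186 × sin(105.75°) = 1.44547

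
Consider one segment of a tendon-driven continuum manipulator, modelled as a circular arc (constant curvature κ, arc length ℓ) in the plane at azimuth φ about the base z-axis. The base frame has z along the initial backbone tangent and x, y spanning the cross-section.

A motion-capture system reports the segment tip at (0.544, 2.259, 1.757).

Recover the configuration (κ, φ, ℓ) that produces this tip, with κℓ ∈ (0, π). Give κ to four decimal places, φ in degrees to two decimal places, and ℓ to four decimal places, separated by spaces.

ρ = √(x²+y²) = √(0.544² + 2.259²) = 2.32358
φ = atan2(y, x) mod 360° = atan2(2.259, 0.544) = 76.4601°
|p|² = ρ² + z² = 2.32358² + 1.757² = 8.48607
κ = 2ρ / |p|² = 2×2.32358 / 8.48607 = 0.54762
θ = 2·atan2(ρ, z) = 2·atan2(2.32358, 1.757) = 1.84673 rad
ℓ = θ/κ = 1.84673/0.54762 = 3.37227

0.5476 76.46 3.3723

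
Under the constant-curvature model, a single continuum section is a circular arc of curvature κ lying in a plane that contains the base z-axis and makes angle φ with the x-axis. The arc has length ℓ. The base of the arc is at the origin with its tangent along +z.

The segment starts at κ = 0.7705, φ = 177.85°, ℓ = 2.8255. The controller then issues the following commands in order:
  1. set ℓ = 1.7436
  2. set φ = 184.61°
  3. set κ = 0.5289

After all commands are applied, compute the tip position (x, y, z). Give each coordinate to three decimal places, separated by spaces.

initial: κ=0.7705, φ=177.85°, ℓ=2.8255
cmd 1: set ℓ=1.7436 → (κ,φ,ℓ)=(0.7705,177.85°,1.7436) → tip=(-1.0046,0.0377,1.2645)
cmd 2: set φ=184.61° → (κ,φ,ℓ)=(0.7705,184.61°,1.7436) → tip=(-1.0021,-0.0808,1.2645)
cmd 3: set κ=0.5289 → (κ,φ,ℓ)=(0.5289,184.61°,1.7436) → tip=(-0.7462,-0.0602,1.5068)

-0.746 -0.060 1.507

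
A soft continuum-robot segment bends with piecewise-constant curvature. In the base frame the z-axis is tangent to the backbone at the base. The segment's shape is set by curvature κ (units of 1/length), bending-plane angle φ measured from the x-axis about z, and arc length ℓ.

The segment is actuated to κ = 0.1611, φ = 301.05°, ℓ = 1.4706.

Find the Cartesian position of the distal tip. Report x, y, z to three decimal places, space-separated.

0.089 -0.149 1.457

θ = κ·ℓ = 0.1611 × 1.4706 = 0.23691 rad
ρ = (1 − cos θ)/κ = (1 − 0.97207)/0.1611 = 0.17339
z = sin θ / κ = 0.23470/0.1611 = 1.45688
x = ρ cos φ = 0.17339 × cos(301.05°) = 0.08943
y = ρ sin φ = 0.17339 × sin(301.05°) = -0.14855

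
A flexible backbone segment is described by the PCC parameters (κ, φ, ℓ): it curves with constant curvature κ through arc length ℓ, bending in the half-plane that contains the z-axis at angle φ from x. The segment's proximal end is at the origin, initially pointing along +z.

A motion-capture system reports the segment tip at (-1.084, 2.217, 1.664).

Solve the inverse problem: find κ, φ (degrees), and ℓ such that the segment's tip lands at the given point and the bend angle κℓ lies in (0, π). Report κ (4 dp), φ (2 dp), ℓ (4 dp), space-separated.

ρ = √(x²+y²) = √(-1.084² + 2.217²) = 2.46782
φ = atan2(y, x) mod 360° = atan2(2.217, -1.084) = 116.0563°
|p|² = ρ² + z² = 2.46782² + 1.664² = 8.85904
κ = 2ρ / |p|² = 2×2.46782 / 8.85904 = 0.55713
θ = 2·atan2(ρ, z) = 2·atan2(2.46782, 1.664) = 1.95508 rad
ℓ = θ/κ = 1.95508/0.55713 = 3.50920

0.5571 116.06 3.5092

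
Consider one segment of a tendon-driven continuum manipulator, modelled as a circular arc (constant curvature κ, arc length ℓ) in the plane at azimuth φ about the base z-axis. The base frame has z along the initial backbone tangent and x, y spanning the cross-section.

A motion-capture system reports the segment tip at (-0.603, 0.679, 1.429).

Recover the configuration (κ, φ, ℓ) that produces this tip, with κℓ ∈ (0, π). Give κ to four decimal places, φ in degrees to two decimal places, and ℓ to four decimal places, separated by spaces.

0.6336 131.61 1.7871

ρ = √(x²+y²) = √(-0.603² + 0.679²) = 0.90810
φ = atan2(y, x) mod 360° = atan2(0.679, -0.603) = 131.6073°
|p|² = ρ² + z² = 0.90810² + 1.429² = 2.86669
κ = 2ρ / |p|² = 2×0.90810 / 2.86669 = 0.63355
θ = 2·atan2(ρ, z) = 2·atan2(0.90810, 1.429) = 1.13220 rad
ℓ = θ/κ = 1.13220/0.63355 = 1.78706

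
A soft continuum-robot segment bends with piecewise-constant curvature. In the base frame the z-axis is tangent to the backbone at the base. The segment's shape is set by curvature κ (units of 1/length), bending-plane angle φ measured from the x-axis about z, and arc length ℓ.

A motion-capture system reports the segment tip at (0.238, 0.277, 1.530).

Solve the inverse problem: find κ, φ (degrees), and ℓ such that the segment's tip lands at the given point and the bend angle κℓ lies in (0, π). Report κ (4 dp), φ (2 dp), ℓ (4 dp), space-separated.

0.2952 49.33 1.5875

ρ = √(x²+y²) = √(0.238² + 0.277²) = 0.36520
φ = atan2(y, x) mod 360° = atan2(0.277, 0.238) = 49.3306°
|p|² = ρ² + z² = 0.36520² + 1.530² = 2.47427
κ = 2ρ / |p|² = 2×0.36520 / 2.47427 = 0.29520
θ = 2·atan2(ρ, z) = 2·atan2(0.36520, 1.530) = 0.46862 rad
ℓ = θ/κ = 0.46862/0.29520 = 1.58747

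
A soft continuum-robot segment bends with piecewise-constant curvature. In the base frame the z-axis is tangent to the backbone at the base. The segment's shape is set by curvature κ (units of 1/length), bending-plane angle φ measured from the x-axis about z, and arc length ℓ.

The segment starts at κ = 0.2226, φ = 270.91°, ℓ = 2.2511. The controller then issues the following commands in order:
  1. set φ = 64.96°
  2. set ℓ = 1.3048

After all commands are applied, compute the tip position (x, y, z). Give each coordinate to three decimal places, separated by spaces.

0.080 0.170 1.287

initial: κ=0.2226, φ=270.91°, ℓ=2.2511
cmd 1: set φ=64.96° → (κ,φ,ℓ)=(0.2226,64.96°,2.2511) → tip=(0.2338,0.5004,2.1581)
cmd 2: set ℓ=1.3048 → (κ,φ,ℓ)=(0.2226,64.96°,1.3048) → tip=(0.0796,0.1705,1.2865)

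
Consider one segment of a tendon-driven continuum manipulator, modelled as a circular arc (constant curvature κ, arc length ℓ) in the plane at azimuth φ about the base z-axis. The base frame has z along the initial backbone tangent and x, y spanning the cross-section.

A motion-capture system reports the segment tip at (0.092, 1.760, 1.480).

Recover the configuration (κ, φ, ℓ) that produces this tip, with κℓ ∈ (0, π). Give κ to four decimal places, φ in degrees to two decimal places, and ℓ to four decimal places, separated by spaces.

0.6655 87.01 2.6214

ρ = √(x²+y²) = √(0.092² + 1.760²) = 1.76240
φ = atan2(y, x) mod 360° = atan2(1.760, 0.092) = 87.0077°
|p|² = ρ² + z² = 1.76240² + 1.480² = 5.29646
κ = 2ρ / |p|² = 2×1.76240 / 5.29646 = 0.66550
θ = 2·atan2(ρ, z) = 2·atan2(1.76240, 1.480) = 1.74455 rad
ℓ = θ/κ = 1.74455/0.66550 = 2.62141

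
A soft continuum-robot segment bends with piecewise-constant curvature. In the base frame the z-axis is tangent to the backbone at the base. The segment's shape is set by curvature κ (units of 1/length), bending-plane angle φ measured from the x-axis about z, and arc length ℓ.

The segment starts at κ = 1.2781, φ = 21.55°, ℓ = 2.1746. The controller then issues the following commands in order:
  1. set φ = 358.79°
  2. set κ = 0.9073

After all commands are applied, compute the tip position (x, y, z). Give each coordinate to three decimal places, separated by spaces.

initial: κ=1.2781, φ=21.55°, ℓ=2.1746
cmd 1: set φ=358.79° → (κ,φ,ℓ)=(1.2781,358.79°,2.1746) → tip=(1.5137,-0.0320,0.2773)
cmd 2: set κ=0.9073 → (κ,φ,ℓ)=(0.9073,358.79°,2.1746) → tip=(1.5333,-0.0324,1.0142)

1.533 -0.032 1.014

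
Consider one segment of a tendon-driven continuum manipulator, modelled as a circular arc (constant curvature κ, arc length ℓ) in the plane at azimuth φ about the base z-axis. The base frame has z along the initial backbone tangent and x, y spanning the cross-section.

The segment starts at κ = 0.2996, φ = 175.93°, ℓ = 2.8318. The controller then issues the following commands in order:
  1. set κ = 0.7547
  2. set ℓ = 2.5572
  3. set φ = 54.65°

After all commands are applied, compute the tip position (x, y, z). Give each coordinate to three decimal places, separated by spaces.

1.036 1.461 1.241

initial: κ=0.2996, φ=175.93°, ℓ=2.8318
cmd 1: set κ=0.7547 → (κ,φ,ℓ)=(0.7547,175.93°,2.8318) → tip=(-2.0309,0.1445,1.1181)
cmd 2: set ℓ=2.5572 → (κ,φ,ℓ)=(0.7547,175.93°,2.5572) → tip=(-1.7862,0.1271,1.2405)
cmd 3: set φ=54.65° → (κ,φ,ℓ)=(0.7547,54.65°,2.5572) → tip=(1.0361,1.4606,1.2405)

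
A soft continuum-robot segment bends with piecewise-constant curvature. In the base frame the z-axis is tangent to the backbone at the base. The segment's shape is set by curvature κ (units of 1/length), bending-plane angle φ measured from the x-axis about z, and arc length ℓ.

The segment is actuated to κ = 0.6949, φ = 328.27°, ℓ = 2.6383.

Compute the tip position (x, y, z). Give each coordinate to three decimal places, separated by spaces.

1.542 -0.953 1.390

θ = κ·ℓ = 0.6949 × 2.6383 = 1.83335 rad
ρ = (1 − cos θ)/κ = (1 − -0.25955)/0.6949 = 1.81257
z = sin θ / κ = 0.96573/0.6949 = 1.38974
x = ρ cos φ = 1.81257 × cos(328.27°) = 1.54165
y = ρ sin φ = 1.81257 × sin(328.27°) = -0.95326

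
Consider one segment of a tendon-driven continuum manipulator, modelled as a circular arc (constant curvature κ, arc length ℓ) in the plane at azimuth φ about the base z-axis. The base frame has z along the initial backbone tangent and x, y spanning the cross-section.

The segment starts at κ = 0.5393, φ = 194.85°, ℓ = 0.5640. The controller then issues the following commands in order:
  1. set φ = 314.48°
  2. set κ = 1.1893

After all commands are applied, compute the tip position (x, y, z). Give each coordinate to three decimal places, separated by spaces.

0.128 -0.130 0.523

initial: κ=0.5393, φ=194.85°, ℓ=0.5640
cmd 1: set φ=314.48° → (κ,φ,ℓ)=(0.5393,314.48°,0.5640) → tip=(0.0596,-0.0607,0.5553)
cmd 2: set κ=1.1893 → (κ,φ,ℓ)=(1.1893,314.48°,0.5640) → tip=(0.1276,-0.1300,0.5226)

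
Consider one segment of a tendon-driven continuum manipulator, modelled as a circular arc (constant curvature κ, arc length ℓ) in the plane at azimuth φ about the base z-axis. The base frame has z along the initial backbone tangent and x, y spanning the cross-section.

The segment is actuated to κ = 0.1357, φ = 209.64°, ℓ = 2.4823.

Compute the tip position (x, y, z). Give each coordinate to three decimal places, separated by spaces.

-0.360 -0.205 2.436

θ = κ·ℓ = 0.1357 × 2.4823 = 0.33685 rad
ρ = (1 − cos θ)/κ = (1 − 0.94380)/0.1357 = 0.41414
z = sin θ / κ = 0.33051/0.1357 = 2.43562
x = ρ cos φ = 0.41414 × cos(209.64°) = -0.35995
y = ρ sin φ = 0.41414 × sin(209.64°) = -0.20481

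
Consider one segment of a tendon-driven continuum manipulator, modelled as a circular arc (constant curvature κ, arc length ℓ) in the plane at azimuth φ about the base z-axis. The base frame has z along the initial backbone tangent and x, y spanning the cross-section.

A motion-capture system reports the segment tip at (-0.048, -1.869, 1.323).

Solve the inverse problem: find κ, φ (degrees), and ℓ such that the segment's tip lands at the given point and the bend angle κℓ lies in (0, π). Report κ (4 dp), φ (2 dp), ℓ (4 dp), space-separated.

0.7128 268.53 2.6795

ρ = √(x²+y²) = √(-0.048² + -1.869²) = 1.86962
φ = atan2(y, x) mod 360° = atan2(-1.869, -0.048) = 268.5288°
|p|² = ρ² + z² = 1.86962² + 1.323² = 5.24579
κ = 2ρ / |p|² = 2×1.86962 / 5.24579 = 0.71281
θ = 2·atan2(ρ, z) = 2·atan2(1.86962, 1.323) = 1.90993 rad
ℓ = θ/κ = 1.90993/0.71281 = 2.67946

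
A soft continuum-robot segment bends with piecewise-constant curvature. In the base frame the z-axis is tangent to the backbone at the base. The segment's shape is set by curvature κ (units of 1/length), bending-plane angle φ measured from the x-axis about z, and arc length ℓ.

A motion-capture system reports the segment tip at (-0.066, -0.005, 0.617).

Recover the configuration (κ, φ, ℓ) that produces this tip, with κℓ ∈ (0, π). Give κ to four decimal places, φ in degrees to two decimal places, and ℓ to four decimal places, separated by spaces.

0.3438 184.33 0.6217

ρ = √(x²+y²) = √(-0.066² + -0.005²) = 0.06619
φ = atan2(y, x) mod 360° = atan2(-0.005, -0.066) = 184.3323°
|p|² = ρ² + z² = 0.06619² + 0.617² = 0.38507
κ = 2ρ / |p|² = 2×0.06619 / 0.38507 = 0.34378
θ = 2·atan2(ρ, z) = 2·atan2(0.06619, 0.617) = 0.21373 rad
ℓ = θ/κ = 0.21373/0.34378 = 0.62172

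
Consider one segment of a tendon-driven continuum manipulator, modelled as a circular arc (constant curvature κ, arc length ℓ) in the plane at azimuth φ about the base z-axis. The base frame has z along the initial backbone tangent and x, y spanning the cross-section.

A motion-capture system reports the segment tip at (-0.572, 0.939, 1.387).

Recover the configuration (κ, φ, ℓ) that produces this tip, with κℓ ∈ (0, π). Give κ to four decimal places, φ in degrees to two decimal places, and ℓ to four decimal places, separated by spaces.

0.7020 121.35 1.9098

ρ = √(x²+y²) = √(-0.572² + 0.939²) = 1.09950
φ = atan2(y, x) mod 360° = atan2(0.939, -0.572) = 121.3480°
|p|² = ρ² + z² = 1.09950² + 1.387² = 3.13267
κ = 2ρ / |p|² = 2×1.09950 / 3.13267 = 0.70196
θ = 2·atan2(ρ, z) = 2·atan2(1.09950, 1.387) = 1.34057 rad
ℓ = θ/κ = 1.34057/0.70196 = 1.90976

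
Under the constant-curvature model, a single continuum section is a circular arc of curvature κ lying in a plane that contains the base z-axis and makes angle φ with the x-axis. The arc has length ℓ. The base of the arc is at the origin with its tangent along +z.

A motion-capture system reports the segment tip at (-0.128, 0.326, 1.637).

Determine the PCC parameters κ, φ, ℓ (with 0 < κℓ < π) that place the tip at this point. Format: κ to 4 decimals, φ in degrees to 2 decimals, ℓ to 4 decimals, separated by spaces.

ρ = √(x²+y²) = √(-0.128² + 0.326²) = 0.35023
φ = atan2(y, x) mod 360° = atan2(0.326, -0.128) = 111.4369°
|p|² = ρ² + z² = 0.35023² + 1.637² = 2.80243
κ = 2ρ / |p|² = 2×0.35023 / 2.80243 = 0.24995
θ = 2·atan2(ρ, z) = 2·atan2(0.35023, 1.637) = 0.42154 rad
ℓ = θ/κ = 0.42154/0.24995 = 1.68650

0.2499 111.44 1.6865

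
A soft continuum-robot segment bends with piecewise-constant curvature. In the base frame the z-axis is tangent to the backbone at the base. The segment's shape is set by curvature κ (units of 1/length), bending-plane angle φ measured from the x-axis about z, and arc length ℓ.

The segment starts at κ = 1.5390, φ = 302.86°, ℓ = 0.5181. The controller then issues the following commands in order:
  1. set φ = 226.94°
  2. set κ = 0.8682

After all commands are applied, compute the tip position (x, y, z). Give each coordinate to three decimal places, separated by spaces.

initial: κ=1.5390, φ=302.86°, ℓ=0.5181
cmd 1: set φ=226.94° → (κ,φ,ℓ)=(1.5390,226.94°,0.5181) → tip=(-0.1337,-0.1431,0.4649)
cmd 2: set κ=0.8682 → (κ,φ,ℓ)=(0.8682,226.94°,0.5181) → tip=(-0.0782,-0.0837,0.5008)

-0.078 -0.084 0.501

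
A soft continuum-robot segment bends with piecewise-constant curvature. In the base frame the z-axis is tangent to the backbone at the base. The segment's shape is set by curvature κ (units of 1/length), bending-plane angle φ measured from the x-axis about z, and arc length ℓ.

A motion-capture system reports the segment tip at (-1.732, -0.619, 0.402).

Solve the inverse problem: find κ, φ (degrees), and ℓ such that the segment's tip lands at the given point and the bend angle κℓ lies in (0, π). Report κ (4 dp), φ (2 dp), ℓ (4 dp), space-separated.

1.0378 199.67 2.6125

ρ = √(x²+y²) = √(-1.732² + -0.619²) = 1.83929
φ = atan2(y, x) mod 360° = atan2(-0.619, -1.732) = 199.6664°
|p|² = ρ² + z² = 1.83929² + 0.402² = 3.54459
κ = 2ρ / |p|² = 2×1.83929 / 3.54459 = 1.03780
θ = 2·atan2(ρ, z) = 2·atan2(1.83929, 0.402) = 2.71123 rad
ℓ = θ/κ = 2.71123/1.03780 = 2.61248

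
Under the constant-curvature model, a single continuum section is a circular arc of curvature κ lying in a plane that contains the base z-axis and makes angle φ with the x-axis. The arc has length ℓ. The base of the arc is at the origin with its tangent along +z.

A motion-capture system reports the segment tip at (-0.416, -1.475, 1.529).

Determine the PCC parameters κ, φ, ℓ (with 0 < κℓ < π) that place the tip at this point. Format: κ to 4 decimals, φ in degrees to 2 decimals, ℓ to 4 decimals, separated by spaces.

ρ = √(x²+y²) = √(-0.416² + -1.475²) = 1.53254
φ = atan2(y, x) mod 360° = atan2(-1.475, -0.416) = 254.2497°
|p|² = ρ² + z² = 1.53254² + 1.529² = 4.68652
κ = 2ρ / |p|² = 2×1.53254 / 4.68652 = 0.65402
θ = 2·atan2(ρ, z) = 2·atan2(1.53254, 1.529) = 1.57311 rad
ℓ = θ/κ = 1.57311/0.65402 = 2.40529

0.6540 254.25 2.4053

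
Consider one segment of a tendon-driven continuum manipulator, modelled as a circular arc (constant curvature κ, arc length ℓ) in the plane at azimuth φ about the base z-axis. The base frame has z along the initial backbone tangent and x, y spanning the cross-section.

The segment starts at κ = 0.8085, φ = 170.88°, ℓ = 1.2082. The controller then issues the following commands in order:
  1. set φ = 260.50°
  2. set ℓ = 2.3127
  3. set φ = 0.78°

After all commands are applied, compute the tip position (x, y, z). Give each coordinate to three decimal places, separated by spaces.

1.601 0.022 1.182

initial: κ=0.8085, φ=170.88°, ℓ=1.2082
cmd 1: set φ=260.50° → (κ,φ,ℓ)=(0.8085,260.50°,1.2082) → tip=(-0.0899,-0.5372,1.0250)
cmd 2: set ℓ=2.3127 → (κ,φ,ℓ)=(0.8085,260.50°,2.3127) → tip=(-0.2643,-1.5793,1.1820)
cmd 3: set φ=0.78° → (κ,φ,ℓ)=(0.8085,0.78°,2.3127) → tip=(1.6011,0.0218,1.1820)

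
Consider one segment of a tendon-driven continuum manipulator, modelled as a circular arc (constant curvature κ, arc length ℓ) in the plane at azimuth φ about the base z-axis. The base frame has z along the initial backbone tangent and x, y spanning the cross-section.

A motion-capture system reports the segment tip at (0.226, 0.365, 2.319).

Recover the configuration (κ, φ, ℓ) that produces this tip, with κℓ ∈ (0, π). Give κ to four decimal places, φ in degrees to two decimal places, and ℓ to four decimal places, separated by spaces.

ρ = √(x²+y²) = √(0.226² + 0.365²) = 0.42930
φ = atan2(y, x) mod 360° = atan2(0.365, 0.226) = 58.2351°
|p|² = ρ² + z² = 0.42930² + 2.319² = 5.56206
κ = 2ρ / |p|² = 2×0.42930 / 5.56206 = 0.15437
θ = 2·atan2(ρ, z) = 2·atan2(0.42930, 2.319) = 0.36610 rad
ℓ = θ/κ = 0.36610/0.15437 = 2.37162

0.1544 58.24 2.3716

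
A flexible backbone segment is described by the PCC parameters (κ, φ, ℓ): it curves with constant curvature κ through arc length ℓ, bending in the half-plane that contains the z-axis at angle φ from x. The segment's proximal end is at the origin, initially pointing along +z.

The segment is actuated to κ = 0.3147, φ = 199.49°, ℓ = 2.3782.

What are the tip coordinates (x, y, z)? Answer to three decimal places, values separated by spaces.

-0.801 -0.283 2.162

θ = κ·ℓ = 0.3147 × 2.3782 = 0.74842 rad
ρ = (1 − cos θ)/κ = (1 − 0.73277)/0.3147 = 0.84917
z = sin θ / κ = 0.68048/0.3147 = 2.16232
x = ρ cos φ = 0.84917 × cos(199.49°) = -0.80052
y = ρ sin φ = 0.84917 × sin(199.49°) = -0.28332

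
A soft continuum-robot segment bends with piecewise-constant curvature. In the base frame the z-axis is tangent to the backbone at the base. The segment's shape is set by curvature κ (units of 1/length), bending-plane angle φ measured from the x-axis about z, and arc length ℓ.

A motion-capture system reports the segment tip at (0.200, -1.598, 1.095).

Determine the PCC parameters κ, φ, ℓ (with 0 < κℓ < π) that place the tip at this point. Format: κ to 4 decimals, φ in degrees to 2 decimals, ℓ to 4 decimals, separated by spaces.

ρ = √(x²+y²) = √(0.200² + -1.598²) = 1.61047
φ = atan2(y, x) mod 360° = atan2(-1.598, 0.200) = 277.1338°
|p|² = ρ² + z² = 1.61047² + 1.095² = 3.79263
κ = 2ρ / |p|² = 2×1.61047 / 3.79263 = 0.84926
θ = 2·atan2(ρ, z) = 2·atan2(1.61047, 1.095) = 1.94734 rad
ℓ = θ/κ = 1.94734/0.84926 = 2.29298

0.8493 277.13 2.2930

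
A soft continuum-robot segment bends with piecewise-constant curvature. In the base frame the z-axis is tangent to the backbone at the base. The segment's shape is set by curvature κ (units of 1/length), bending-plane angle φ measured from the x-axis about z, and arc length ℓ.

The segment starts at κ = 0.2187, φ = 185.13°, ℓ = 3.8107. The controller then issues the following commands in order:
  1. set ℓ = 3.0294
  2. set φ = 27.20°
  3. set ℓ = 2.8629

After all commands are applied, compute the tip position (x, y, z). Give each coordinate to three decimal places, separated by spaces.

0.771 0.396 2.679

initial: κ=0.2187, φ=185.13°, ℓ=3.8107
cmd 1: set ℓ=3.0294 → (κ,φ,ℓ)=(0.2187,185.13°,3.0294) → tip=(-0.9635,-0.0865,2.8126)
cmd 2: set φ=27.20° → (κ,φ,ℓ)=(0.2187,27.20°,3.0294) → tip=(0.8604,0.4422,2.8126)
cmd 3: set ℓ=2.8629 → (κ,φ,ℓ)=(0.2187,27.20°,2.8629) → tip=(0.7714,0.3965,2.6795)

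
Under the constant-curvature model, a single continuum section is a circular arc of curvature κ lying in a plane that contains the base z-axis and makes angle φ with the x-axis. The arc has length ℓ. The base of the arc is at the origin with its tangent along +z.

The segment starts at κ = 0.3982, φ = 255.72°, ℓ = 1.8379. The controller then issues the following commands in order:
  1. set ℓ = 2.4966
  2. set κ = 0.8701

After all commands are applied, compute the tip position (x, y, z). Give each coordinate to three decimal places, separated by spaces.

-0.444 -1.744 0.948

initial: κ=0.3982, φ=255.72°, ℓ=1.8379
cmd 1: set ℓ=2.4966 → (κ,φ,ℓ)=(0.3982,255.72°,2.4966) → tip=(-0.2817,-1.1068,2.1052)
cmd 2: set κ=0.8701 → (κ,φ,ℓ)=(0.8701,255.72°,2.4966) → tip=(-0.4439,-1.7440,0.9476)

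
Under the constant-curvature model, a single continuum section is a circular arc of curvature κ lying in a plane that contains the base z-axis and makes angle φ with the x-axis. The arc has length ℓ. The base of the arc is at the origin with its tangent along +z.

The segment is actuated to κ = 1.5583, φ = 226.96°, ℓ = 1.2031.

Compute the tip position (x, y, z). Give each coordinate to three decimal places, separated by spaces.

-0.569 -0.609 0.612

θ = κ·ℓ = 1.5583 × 1.2031 = 1.87479 rad
ρ = (1 − cos θ)/κ = (1 − -0.29933)/1.5583 = 0.83381
z = sin θ / κ = 0.95415/1.5583 = 0.61230
x = ρ cos φ = 0.83381 × cos(226.96°) = -0.56909
y = ρ sin φ = 0.83381 × sin(226.96°) = -0.60942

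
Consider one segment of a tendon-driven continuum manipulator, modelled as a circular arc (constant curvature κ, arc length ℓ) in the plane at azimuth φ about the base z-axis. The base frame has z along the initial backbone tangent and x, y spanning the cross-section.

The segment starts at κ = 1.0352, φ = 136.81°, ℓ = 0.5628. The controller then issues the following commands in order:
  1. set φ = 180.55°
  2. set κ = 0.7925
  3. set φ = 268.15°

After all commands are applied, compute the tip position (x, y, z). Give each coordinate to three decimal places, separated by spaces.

-0.004 -0.123 0.544

initial: κ=1.0352, φ=136.81°, ℓ=0.5628
cmd 1: set φ=180.55° → (κ,φ,ℓ)=(1.0352,180.55°,0.5628) → tip=(-0.1594,-0.0015,0.5315)
cmd 2: set κ=0.7925 → (κ,φ,ℓ)=(0.7925,180.55°,0.5628) → tip=(-0.1234,-0.0012,0.5443)
cmd 3: set φ=268.15° → (κ,φ,ℓ)=(0.7925,268.15°,0.5628) → tip=(-0.0040,-0.1234,0.5443)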